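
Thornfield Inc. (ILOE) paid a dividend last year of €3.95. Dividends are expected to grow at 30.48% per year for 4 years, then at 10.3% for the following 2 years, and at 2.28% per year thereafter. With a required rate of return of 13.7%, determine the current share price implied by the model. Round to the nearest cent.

Three-stage DDM. Project D₁…D_6; terminal Gordon value at t=6 with g = 0.0228; discount at r = 0.137.
D_1 = 5.1540
D_2 = 6.7249
D_3 = 8.7746
D_4 = 11.4491
D_5 = 12.6284
D_6 = 13.9291
TV_6 = 14.2467/(0.137−0.0228) = 124.7523
P₀ = Σ Dₜ/(1+r)ᵗ + TV_6/(1+r)^6 = 93.3892

€93.39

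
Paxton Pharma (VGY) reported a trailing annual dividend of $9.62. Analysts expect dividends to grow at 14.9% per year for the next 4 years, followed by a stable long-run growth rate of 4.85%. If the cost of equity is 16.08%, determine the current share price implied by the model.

$123.73

Two-stage DDM. Project D₁…D_4 at 0.149, terminal growth 0.0485, discount at r = 0.1608.
D_1 = 11.0534
D_2 = 12.7003
D_3 = 14.5927
D_4 = 16.7670
Terminal value at t=4: TV = D_5/(r−g) = 17.5802/(0.1608−0.0485) = 156.5467
P₀ = 11.0534/(1+0.1608)^1 + 12.7003/(1+0.1608)^2 + 14.5927/(1+0.1608)^3 + 16.7670/(1+0.1608)^4 + 156.5467/(1+0.1608)^4 = 123.7332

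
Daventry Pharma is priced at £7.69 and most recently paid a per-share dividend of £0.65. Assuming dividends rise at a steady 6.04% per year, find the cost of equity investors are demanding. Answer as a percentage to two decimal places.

Rearranging the constant-growth DDM: r = D₁/P₀ + g.
D₁ = 0.65 × (1 + 0.0604) = 0.6893.
r = 0.6893 / 7.69 + 0.0604 = 0.08963 + 0.0604 = 0.15003

15.00%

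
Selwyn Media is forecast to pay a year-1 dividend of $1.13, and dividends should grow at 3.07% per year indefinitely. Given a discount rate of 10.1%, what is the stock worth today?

Gordon growth model: P₀ = D₁/(r − g), with D₁ = 1.13 given directly.
P₀ = 1.1300 / (0.101 − 0.0307) = 1.1300 / 0.0703 = 16.0740

$16.07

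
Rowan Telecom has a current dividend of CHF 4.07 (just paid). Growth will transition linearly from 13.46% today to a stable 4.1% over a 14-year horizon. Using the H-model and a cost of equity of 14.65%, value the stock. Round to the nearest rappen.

CHF 65.44

H-model: P₀ = D₀[(1+g_L) + H(g_S−g_L)]/(r−g_L), with H = 14/2 = 7.
P₀ = 4.07 × [(1+0.041) + 7×(0.1346−0.041)] / (0.1465−0.041)
   = 4.07 × 1.6962 / 0.1055 = 65.4363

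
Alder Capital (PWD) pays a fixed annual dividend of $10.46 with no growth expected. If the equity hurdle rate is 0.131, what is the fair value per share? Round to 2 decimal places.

Zero-growth DDM (perpetuity): P₀ = D/r = 10.46 / 0.131 = 79.8473

$79.85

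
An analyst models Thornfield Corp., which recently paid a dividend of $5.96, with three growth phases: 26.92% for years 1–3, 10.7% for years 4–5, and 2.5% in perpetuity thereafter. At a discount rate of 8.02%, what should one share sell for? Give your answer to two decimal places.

Three-stage DDM. Project D₁…D_5; terminal Gordon value at t=5 with g = 0.025; discount at r = 0.0802.
D_1 = 7.5644
D_2 = 9.6008
D_3 = 12.1853
D_4 = 13.4891
D_5 = 14.9325
TV_5 = 15.3058/(0.0802−0.025) = 277.2787
P₀ = Σ Dₜ/(1+r)ᵗ + TV_5/(1+r)^5 = 233.4961

$233.50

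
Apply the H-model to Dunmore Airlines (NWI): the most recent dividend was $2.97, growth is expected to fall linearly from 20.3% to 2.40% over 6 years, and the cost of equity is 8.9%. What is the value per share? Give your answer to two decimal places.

$71.33

H-model: P₀ = D₀[(1+g_L) + H(g_S−g_L)]/(r−g_L), with H = 6/2 = 3.
P₀ = 2.97 × [(1+0.024) + 3×(0.203−0.024)] / (0.089−0.024)
   = 2.97 × 1.5610 / 0.065 = 71.3257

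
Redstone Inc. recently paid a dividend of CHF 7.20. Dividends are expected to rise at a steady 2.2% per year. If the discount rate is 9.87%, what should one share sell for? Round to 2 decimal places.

Gordon growth model: P₀ = D₁/(r − g). D₁ = 7.20 × (1 + 0.022) = 7.3584.
P₀ = 7.3584 / (0.0987 − 0.022) = 7.3584 / 0.0767 = 95.9374

CHF 95.94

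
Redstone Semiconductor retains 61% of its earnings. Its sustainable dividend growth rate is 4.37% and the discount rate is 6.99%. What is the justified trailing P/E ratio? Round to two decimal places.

Payout ratio b = 1 − 0.61 = 0.39.
Justified trailing P/E = b(1+g)/(r−g) = 0.39×(1+0.0437)/(0.0699−0.0437) = 15.5360

15.54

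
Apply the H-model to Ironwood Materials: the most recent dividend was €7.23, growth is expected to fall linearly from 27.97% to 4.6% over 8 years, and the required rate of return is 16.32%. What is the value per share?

€122.19

H-model: P₀ = D₀[(1+g_L) + H(g_S−g_L)]/(r−g_L), with H = 8/2 = 4.
P₀ = 7.23 × [(1+0.046) + 4×(0.2797−0.046)] / (0.1632−0.046)
   = 7.23 × 1.9808 / 0.1172 = 122.1944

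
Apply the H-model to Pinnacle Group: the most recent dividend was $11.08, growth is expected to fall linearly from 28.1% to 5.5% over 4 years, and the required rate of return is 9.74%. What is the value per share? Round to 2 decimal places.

$393.81

H-model: P₀ = D₀[(1+g_L) + H(g_S−g_L)]/(r−g_L), with H = 4/2 = 2.
P₀ = 11.08 × [(1+0.055) + 2×(0.281−0.055)] / (0.0974−0.055)
   = 11.08 × 1.5070 / 0.0424 = 393.8104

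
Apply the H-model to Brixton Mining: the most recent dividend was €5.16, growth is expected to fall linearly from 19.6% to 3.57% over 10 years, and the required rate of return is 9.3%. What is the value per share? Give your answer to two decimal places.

€165.44

H-model: P₀ = D₀[(1+g_L) + H(g_S−g_L)]/(r−g_L), with H = 10/2 = 5.
P₀ = 5.16 × [(1+0.0357) + 5×(0.196−0.0357)] / (0.093−0.0357)
   = 5.16 × 1.8372 / 0.0573 = 165.4442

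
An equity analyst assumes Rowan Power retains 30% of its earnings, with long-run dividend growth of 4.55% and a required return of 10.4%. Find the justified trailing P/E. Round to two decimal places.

12.51

Payout ratio b = 1 − 0.30 = 0.70.
Justified trailing P/E = b(1+g)/(r−g) = 0.70×(1+0.0455)/(0.104−0.0455) = 12.5103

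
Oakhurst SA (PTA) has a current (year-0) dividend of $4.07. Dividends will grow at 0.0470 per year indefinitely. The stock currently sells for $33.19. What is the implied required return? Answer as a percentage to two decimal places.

17.54%

Rearranging the constant-growth DDM: r = D₁/P₀ + g.
D₁ = 4.07 × (1 + 0.047) = 4.2613.
r = 4.2613 / 33.19 + 0.047 = 0.12839 + 0.047 = 0.17539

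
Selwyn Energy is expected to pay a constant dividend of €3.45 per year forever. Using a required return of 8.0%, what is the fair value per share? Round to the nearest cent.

Zero-growth DDM (perpetuity): P₀ = D/r = 3.45 / 0.08 = 43.1250

€43.12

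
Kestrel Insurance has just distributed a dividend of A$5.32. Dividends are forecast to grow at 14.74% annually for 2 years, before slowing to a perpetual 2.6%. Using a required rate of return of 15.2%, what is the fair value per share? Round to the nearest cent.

Two-stage DDM. Project D₁…D_2 at 0.1474, terminal growth 0.026, discount at r = 0.152.
D_1 = 6.1042
D_2 = 7.0039
Terminal value at t=2: TV = D_3/(r−g) = 7.1860/(0.152−0.026) = 57.0319
P₀ = 6.1042/(1+0.152)^1 + 7.0039/(1+0.152)^2 + 57.0319/(1+0.152)^2 = 53.5511

A$53.55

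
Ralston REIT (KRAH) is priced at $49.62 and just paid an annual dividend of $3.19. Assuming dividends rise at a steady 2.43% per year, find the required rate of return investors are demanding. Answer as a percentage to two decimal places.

9.02%

Rearranging the constant-growth DDM: r = D₁/P₀ + g.
D₁ = 3.19 × (1 + 0.0243) = 3.2675.
r = 3.2675 / 49.62 + 0.0243 = 0.06585 + 0.0243 = 0.09015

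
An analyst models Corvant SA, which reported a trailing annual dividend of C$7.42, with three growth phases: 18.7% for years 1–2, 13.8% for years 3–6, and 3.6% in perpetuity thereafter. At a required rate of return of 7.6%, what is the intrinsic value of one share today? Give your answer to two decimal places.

Three-stage DDM. Project D₁…D_6; terminal Gordon value at t=6 with g = 0.036; discount at r = 0.076.
D_1 = 8.8075
D_2 = 10.4545
D_3 = 11.8973
D_4 = 13.5391
D_5 = 15.4075
D_6 = 17.5337
TV_6 = 18.1649/(0.076−0.036) = 454.1237
P₀ = Σ Dₜ/(1+r)ᵗ + TV_6/(1+r)^6 = 351.4640

C$351.46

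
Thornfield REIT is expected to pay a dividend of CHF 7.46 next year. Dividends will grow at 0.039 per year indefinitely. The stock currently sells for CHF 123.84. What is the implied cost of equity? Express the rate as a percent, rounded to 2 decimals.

Rearranging the constant-growth DDM: r = D₁/P₀ + g.
r = 7.4600 / 123.84 + 0.039 = 0.06024 + 0.039 = 0.09924

9.92%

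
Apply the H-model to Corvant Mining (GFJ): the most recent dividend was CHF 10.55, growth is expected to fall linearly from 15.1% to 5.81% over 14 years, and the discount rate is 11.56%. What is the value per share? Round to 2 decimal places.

CHF 313.45

H-model: P₀ = D₀[(1+g_L) + H(g_S−g_L)]/(r−g_L), with H = 14/2 = 7.
P₀ = 10.55 × [(1+0.0581) + 7×(0.151−0.0581)] / (0.1156−0.0581)
   = 10.55 × 1.7084 / 0.0575 = 313.4543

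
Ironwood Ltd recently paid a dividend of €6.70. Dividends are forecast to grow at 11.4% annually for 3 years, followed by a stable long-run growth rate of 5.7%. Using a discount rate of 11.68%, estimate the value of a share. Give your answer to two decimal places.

Two-stage DDM. Project D₁…D_3 at 0.114, terminal growth 0.057, discount at r = 0.1168.
D_1 = 7.4638
D_2 = 8.3147
D_3 = 9.2625
Terminal value at t=3: TV = D_4/(r−g) = 9.7905/(0.1168−0.057) = 163.7209
P₀ = 7.4638/(1+0.1168)^1 + 8.3147/(1+0.1168)^2 + 9.2625/(1+0.1168)^3 + 163.7209/(1+0.1168)^3 = 137.5373

€137.54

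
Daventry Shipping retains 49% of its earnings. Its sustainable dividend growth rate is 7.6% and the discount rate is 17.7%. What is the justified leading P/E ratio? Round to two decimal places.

Payout ratio b = 1 − 0.49 = 0.51.
Justified leading P/E = b/(r−g) = 0.51/(0.177−0.076) = 5.0495

5.05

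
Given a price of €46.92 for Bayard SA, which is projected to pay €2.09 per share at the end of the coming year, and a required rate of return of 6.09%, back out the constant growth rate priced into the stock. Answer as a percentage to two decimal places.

1.64%

From P₀ = D₁/(r − g), the implied growth is g = r − D₁/P₀.
g = 0.0609 − 2.09/46.92 = 0.0609 − 0.04454 = 0.01636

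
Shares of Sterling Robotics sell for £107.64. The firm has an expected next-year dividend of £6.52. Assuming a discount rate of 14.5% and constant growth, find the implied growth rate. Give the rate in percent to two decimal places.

8.44%

From P₀ = D₁/(r − g), the implied growth is g = r − D₁/P₀.
g = 0.145 − 6.52/107.64 = 0.145 − 0.06057 = 0.08443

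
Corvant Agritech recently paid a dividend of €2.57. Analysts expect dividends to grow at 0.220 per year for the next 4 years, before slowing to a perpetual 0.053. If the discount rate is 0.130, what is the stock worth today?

Two-stage DDM. Project D₁…D_4 at 0.22, terminal growth 0.053, discount at r = 0.13.
D_1 = 3.1354
D_2 = 3.8252
D_3 = 4.6667
D_4 = 5.6934
Terminal value at t=4: TV = D_5/(r−g) = 5.9952/(0.13−0.053) = 77.8592
P₀ = 3.1354/(1+0.13)^1 + 3.8252/(1+0.13)^2 + 4.6667/(1+0.13)^3 + 5.6934/(1+0.13)^4 + 77.8592/(1+0.13)^4 = 60.2490

€60.25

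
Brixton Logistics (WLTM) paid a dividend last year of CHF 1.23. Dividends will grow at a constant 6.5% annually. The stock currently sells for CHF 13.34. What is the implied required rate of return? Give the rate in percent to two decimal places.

Rearranging the constant-growth DDM: r = D₁/P₀ + g.
D₁ = 1.23 × (1 + 0.065) = 1.3099.
r = 1.3099 / 13.34 + 0.065 = 0.09820 + 0.065 = 0.16320

16.32%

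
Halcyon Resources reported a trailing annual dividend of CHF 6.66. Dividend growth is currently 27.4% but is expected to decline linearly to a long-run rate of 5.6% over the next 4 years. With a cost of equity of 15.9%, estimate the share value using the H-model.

CHF 96.47

H-model: P₀ = D₀[(1+g_L) + H(g_S−g_L)]/(r−g_L), with H = 4/2 = 2.
P₀ = 6.66 × [(1+0.056) + 2×(0.274−0.056)] / (0.159−0.056)
   = 6.66 × 1.4920 / 0.103 = 96.4730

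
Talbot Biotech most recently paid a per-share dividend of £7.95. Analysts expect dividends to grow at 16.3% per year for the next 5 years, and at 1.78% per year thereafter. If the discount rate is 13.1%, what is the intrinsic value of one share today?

Two-stage DDM. Project D₁…D_5 at 0.163, terminal growth 0.0178, discount at r = 0.131.
D_1 = 9.2459
D_2 = 10.7529
D_3 = 12.5057
D_4 = 14.5441
D_5 = 16.9148
Terminal value at t=5: TV = D_6/(r−g) = 17.2158/(0.131−0.0178) = 152.0834
P₀ = 9.2459/(1+0.131)^1 + 10.7529/(1+0.131)^2 + 12.5057/(1+0.131)^3 + 14.5441/(1+0.131)^4 + 16.9148/(1+0.131)^5 + 152.0834/(1+0.131)^5 = 125.4345

£125.43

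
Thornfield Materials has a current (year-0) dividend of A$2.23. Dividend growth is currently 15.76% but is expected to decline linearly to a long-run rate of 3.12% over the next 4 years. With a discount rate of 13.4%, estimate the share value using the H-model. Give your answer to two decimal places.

H-model: P₀ = D₀[(1+g_L) + H(g_S−g_L)]/(r−g_L), with H = 4/2 = 2.
P₀ = 2.23 × [(1+0.0312) + 2×(0.1576−0.0312)] / (0.134−0.0312)
   = 2.23 × 1.2840 / 0.1028 = 27.8533

A$27.85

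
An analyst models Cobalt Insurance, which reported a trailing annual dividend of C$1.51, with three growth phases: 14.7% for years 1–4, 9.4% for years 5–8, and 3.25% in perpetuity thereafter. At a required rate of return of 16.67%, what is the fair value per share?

C$19.00

Three-stage DDM. Project D₁…D_8; terminal Gordon value at t=8 with g = 0.0325; discount at r = 0.1667.
D_1 = 1.7320
D_2 = 1.9866
D_3 = 2.2786
D_4 = 2.6135
D_5 = 2.8592
D_6 = 3.1280
D_7 = 3.4220
D_8 = 3.7437
TV_8 = 3.8654/(0.1667−0.0325) = 28.8030
P₀ = Σ Dₜ/(1+r)ᵗ + TV_8/(1+r)^8 = 18.9957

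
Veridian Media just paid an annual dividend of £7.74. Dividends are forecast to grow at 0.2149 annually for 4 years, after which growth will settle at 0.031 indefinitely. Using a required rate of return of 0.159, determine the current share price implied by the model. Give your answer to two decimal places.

Two-stage DDM. Project D₁…D_4 at 0.2149, terminal growth 0.031, discount at r = 0.159.
D_1 = 9.4033
D_2 = 11.4241
D_3 = 13.8791
D_4 = 16.8618
Terminal value at t=4: TV = D_5/(r−g) = 17.3845/(0.159−0.031) = 135.8163
P₀ = 9.4033/(1+0.159)^1 + 11.4241/(1+0.159)^2 + 13.8791/(1+0.159)^3 + 16.8618/(1+0.159)^4 + 135.8163/(1+0.159)^4 = 110.1469

£110.15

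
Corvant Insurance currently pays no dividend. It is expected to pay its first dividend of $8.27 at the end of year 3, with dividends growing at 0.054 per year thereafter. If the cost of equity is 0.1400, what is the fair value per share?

$73.99

Deferred-dividend DDM. At t=2 the remaining stream is a growing perpetuity with first payment D_3 = 8.27.
V_2 = D_3/(r−g) = 8.27/(0.14−0.054) = 96.1628
P₀ = V_2/(1+r)^2 = 96.1628/(1+0.14)^2 = 73.9941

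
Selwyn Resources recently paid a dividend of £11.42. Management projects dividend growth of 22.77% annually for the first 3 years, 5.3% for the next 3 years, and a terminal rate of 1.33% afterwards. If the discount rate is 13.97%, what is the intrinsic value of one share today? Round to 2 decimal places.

£166.72

Three-stage DDM. Project D₁…D_6; terminal Gordon value at t=6 with g = 0.0133; discount at r = 0.1397.
D_1 = 14.0203
D_2 = 17.2128
D_3 = 21.1321
D_4 = 22.2521
D_5 = 23.4315
D_6 = 24.6733
TV_6 = 25.0015/(0.1397−0.0133) = 197.7967
P₀ = Σ Dₜ/(1+r)ᵗ + TV_6/(1+r)^6 = 166.7173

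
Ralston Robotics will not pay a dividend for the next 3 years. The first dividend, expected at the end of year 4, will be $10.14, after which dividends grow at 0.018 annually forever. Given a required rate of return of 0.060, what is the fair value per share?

$202.71

Deferred-dividend DDM. At t=3 the remaining stream is a growing perpetuity with first payment D_4 = 10.14.
V_3 = D_4/(r−g) = 10.14/(0.06−0.018) = 241.4286
P₀ = V_3/(1+r)^3 = 241.4286/(1+0.06)^3 = 202.7081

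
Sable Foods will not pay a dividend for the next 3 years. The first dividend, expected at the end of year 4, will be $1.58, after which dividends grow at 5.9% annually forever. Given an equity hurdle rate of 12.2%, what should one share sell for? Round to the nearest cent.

Deferred-dividend DDM. At t=3 the remaining stream is a growing perpetuity with first payment D_4 = 1.58.
V_3 = D_4/(r−g) = 1.58/(0.122−0.059) = 25.0794
P₀ = V_3/(1+r)^3 = 25.0794/(1+0.122)^3 = 17.7557

$17.76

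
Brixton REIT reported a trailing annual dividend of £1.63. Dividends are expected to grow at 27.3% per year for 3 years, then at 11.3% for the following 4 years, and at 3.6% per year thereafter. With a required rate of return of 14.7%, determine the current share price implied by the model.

£32.76

Three-stage DDM. Project D₁…D_7; terminal Gordon value at t=7 with g = 0.036; discount at r = 0.147.
D_1 = 2.0750
D_2 = 2.6415
D_3 = 3.3626
D_4 = 3.7426
D_5 = 4.1655
D_6 = 4.6362
D_7 = 5.1600
TV_7 = 5.3458/(0.147−0.036) = 48.1604
P₀ = Σ Dₜ/(1+r)ᵗ + TV_7/(1+r)^7 = 32.7567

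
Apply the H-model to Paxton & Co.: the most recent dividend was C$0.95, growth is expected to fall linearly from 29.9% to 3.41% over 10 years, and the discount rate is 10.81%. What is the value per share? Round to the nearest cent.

C$30.28

H-model: P₀ = D₀[(1+g_L) + H(g_S−g_L)]/(r−g_L), with H = 10/2 = 5.
P₀ = 0.95 × [(1+0.0341) + 5×(0.299−0.0341)] / (0.1081−0.0341)
   = 0.95 × 2.3586 / 0.074 = 30.2793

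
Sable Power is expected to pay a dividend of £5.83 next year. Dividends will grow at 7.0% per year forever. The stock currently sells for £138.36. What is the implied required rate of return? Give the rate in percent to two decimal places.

11.21%

Rearranging the constant-growth DDM: r = D₁/P₀ + g.
r = 5.8300 / 138.36 + 0.07 = 0.04214 + 0.07 = 0.11214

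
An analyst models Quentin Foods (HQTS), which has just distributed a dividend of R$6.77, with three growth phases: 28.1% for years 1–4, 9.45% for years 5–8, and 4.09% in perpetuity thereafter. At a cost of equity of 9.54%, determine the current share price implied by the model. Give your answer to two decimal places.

R$332.24

Three-stage DDM. Project D₁…D_8; terminal Gordon value at t=8 with g = 0.0409; discount at r = 0.0954.
D_1 = 8.6724
D_2 = 11.1093
D_3 = 14.2310
D_4 = 18.2299
D_5 = 19.9527
D_6 = 21.8382
D_7 = 23.9019
D_8 = 26.1606
TV_8 = 27.2306/(0.0954−0.0409) = 499.6441
P₀ = Σ Dₜ/(1+r)ᵗ + TV_8/(1+r)^8 = 332.2420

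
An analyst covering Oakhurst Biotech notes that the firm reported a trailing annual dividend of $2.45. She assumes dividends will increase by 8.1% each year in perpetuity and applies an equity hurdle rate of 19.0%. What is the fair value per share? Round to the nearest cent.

Gordon growth model: P₀ = D₁/(r − g). D₁ = 2.45 × (1 + 0.081) = 2.6484.
P₀ = 2.6484 / (0.19 − 0.081) = 2.6484 / 0.109 = 24.2977

$24.30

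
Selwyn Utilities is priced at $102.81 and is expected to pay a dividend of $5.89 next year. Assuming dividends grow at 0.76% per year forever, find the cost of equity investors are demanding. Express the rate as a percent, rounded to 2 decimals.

Rearranging the constant-growth DDM: r = D₁/P₀ + g.
r = 5.8900 / 102.81 + 0.0076 = 0.05729 + 0.0076 = 0.06489

6.49%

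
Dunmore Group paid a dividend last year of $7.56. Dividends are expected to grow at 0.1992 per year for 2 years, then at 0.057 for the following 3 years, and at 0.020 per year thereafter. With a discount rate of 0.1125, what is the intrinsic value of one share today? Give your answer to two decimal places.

Three-stage DDM. Project D₁…D_5; terminal Gordon value at t=5 with g = 0.02; discount at r = 0.1125.
D_1 = 9.0660
D_2 = 10.8719
D_3 = 11.4916
D_4 = 12.1466
D_5 = 12.8390
TV_5 = 13.0957/(0.1125−0.02) = 141.5756
P₀ = Σ Dₜ/(1+r)ᵗ + TV_5/(1+r)^5 = 123.8216

$123.82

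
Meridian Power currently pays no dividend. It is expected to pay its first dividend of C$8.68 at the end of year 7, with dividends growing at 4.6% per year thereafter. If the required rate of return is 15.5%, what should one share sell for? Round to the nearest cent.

Deferred-dividend DDM. At t=6 the remaining stream is a growing perpetuity with first payment D_7 = 8.68.
V_6 = D_7/(r−g) = 8.68/(0.155−0.046) = 79.6330
P₀ = V_6/(1+r)^6 = 79.6330/(1+0.155)^6 = 33.5430

C$33.54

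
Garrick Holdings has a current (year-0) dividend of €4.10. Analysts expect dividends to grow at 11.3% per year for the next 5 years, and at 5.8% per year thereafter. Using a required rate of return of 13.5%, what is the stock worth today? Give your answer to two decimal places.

€70.42

Two-stage DDM. Project D₁…D_5 at 0.113, terminal growth 0.058, discount at r = 0.135.
D_1 = 4.5633
D_2 = 5.0790
D_3 = 5.6529
D_4 = 6.2916
D_5 = 7.0026
Terminal value at t=5: TV = D_6/(r−g) = 7.4088/(0.135−0.058) = 96.2176
P₀ = 4.5633/(1+0.135)^1 + 5.0790/(1+0.135)^2 + 5.6529/(1+0.135)^3 + 6.2916/(1+0.135)^4 + 7.0026/(1+0.135)^5 + 96.2176/(1+0.135)^5 = 70.4212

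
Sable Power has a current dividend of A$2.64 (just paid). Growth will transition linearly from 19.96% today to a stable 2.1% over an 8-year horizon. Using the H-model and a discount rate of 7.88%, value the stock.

A$79.26

H-model: P₀ = D₀[(1+g_L) + H(g_S−g_L)]/(r−g_L), with H = 8/2 = 4.
P₀ = 2.64 × [(1+0.021) + 4×(0.1996−0.021)] / (0.0788−0.021)
   = 2.64 × 1.7354 / 0.0578 = 79.2639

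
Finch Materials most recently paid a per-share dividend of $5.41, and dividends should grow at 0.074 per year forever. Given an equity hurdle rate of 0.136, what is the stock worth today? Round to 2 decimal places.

Gordon growth model: P₀ = D₁/(r − g). D₁ = 5.41 × (1 + 0.074) = 5.8103.
P₀ = 5.8103 / (0.136 − 0.074) = 5.8103 / 0.062 = 93.7152

$93.72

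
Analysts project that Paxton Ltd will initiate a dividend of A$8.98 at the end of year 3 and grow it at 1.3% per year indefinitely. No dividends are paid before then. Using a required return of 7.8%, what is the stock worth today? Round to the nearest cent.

Deferred-dividend DDM. At t=2 the remaining stream is a growing perpetuity with first payment D_3 = 8.98.
V_2 = D_3/(r−g) = 8.98/(0.078−0.013) = 138.1538
P₀ = V_2/(1+r)^2 = 138.1538/(1+0.078)^2 = 118.8846

A$118.88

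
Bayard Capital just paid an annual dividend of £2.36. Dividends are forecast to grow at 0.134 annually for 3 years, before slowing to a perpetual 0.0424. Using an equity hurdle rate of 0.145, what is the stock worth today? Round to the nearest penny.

£30.24

Two-stage DDM. Project D₁…D_3 at 0.134, terminal growth 0.0424, discount at r = 0.145.
D_1 = 2.6762
D_2 = 3.0349
D_3 = 3.4415
Terminal value at t=3: TV = D_4/(r−g) = 3.5874/(0.145−0.0424) = 34.9654
P₀ = 2.6762/(1+0.145)^1 + 3.0349/(1+0.145)^2 + 3.4415/(1+0.145)^3 + 34.9654/(1+0.145)^3 = 30.2376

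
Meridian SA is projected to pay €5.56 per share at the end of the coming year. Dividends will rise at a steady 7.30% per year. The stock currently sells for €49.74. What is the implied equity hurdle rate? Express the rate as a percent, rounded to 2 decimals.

18.48%

Rearranging the constant-growth DDM: r = D₁/P₀ + g.
r = 5.5600 / 49.74 + 0.073 = 0.11178 + 0.073 = 0.18478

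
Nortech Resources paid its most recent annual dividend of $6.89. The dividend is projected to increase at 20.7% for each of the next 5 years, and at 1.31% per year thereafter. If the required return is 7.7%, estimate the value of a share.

$242.24

Two-stage DDM. Project D₁…D_5 at 0.207, terminal growth 0.0131, discount at r = 0.077.
D_1 = 8.3162
D_2 = 10.0377
D_3 = 12.1155
D_4 = 14.6234
D_5 = 17.6504
Terminal value at t=5: TV = D_6/(r−g) = 17.8817/(0.077−0.0131) = 279.8382
P₀ = 8.3162/(1+0.077)^1 + 10.0377/(1+0.077)^2 + 12.1155/(1+0.077)^3 + 14.6234/(1+0.077)^4 + 17.6504/(1+0.077)^5 + 279.8382/(1+0.077)^5 = 242.2439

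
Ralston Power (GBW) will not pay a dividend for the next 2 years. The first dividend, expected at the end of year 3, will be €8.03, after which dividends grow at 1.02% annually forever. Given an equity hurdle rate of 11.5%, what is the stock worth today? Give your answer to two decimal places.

€61.63

Deferred-dividend DDM. At t=2 the remaining stream is a growing perpetuity with first payment D_3 = 8.03.
V_2 = D_3/(r−g) = 8.03/(0.115−0.0102) = 76.6221
P₀ = V_2/(1+r)^2 = 76.6221/(1+0.115)^2 = 61.6318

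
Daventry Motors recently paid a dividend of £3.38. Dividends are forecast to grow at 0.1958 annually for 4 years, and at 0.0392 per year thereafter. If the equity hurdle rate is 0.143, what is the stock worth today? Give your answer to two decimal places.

£55.69

Two-stage DDM. Project D₁…D_4 at 0.1958, terminal growth 0.0392, discount at r = 0.143.
D_1 = 4.0418
D_2 = 4.8332
D_3 = 5.7795
D_4 = 6.9112
Terminal value at t=4: TV = D_5/(r−g) = 7.1821/(0.143−0.0392) = 69.1915
P₀ = 4.0418/(1+0.143)^1 + 4.8332/(1+0.143)^2 + 5.7795/(1+0.143)^3 + 6.9112/(1+0.143)^4 + 69.1915/(1+0.143)^4 = 55.6937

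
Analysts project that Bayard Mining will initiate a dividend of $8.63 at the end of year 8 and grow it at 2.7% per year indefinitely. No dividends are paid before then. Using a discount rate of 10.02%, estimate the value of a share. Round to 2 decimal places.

Deferred-dividend DDM. At t=7 the remaining stream is a growing perpetuity with first payment D_8 = 8.63.
V_7 = D_8/(r−g) = 8.63/(0.1002−0.027) = 117.8962
P₀ = V_7/(1+r)^7 = 117.8962/(1+0.1002)^7 = 60.4224

$60.42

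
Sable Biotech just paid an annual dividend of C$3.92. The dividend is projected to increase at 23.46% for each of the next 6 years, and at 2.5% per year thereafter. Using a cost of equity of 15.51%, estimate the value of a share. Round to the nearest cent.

C$75.93

Two-stage DDM. Project D₁…D_6 at 0.2346, terminal growth 0.025, discount at r = 0.1551.
D_1 = 4.8396
D_2 = 5.9750
D_3 = 7.3767
D_4 = 9.1073
D_5 = 11.2439
D_6 = 13.8817
Terminal value at t=6: TV = D_7/(r−g) = 14.2288/(0.1551−0.025) = 109.3680
P₀ = 4.8396/(1+0.1551)^1 + 5.9750/(1+0.1551)^2 + 7.3767/(1+0.1551)^3 + 9.1073/(1+0.1551)^4 + 11.2439/(1+0.1551)^5 + 13.8817/(1+0.1551)^6 + 109.3680/(1+0.1551)^6 = 75.9262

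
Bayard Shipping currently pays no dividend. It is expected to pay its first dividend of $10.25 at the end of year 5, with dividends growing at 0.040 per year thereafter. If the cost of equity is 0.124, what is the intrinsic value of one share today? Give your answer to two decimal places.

Deferred-dividend DDM. At t=4 the remaining stream is a growing perpetuity with first payment D_5 = 10.25.
V_4 = D_5/(r−g) = 10.25/(0.124−0.04) = 122.0238
P₀ = V_4/(1+r)^4 = 122.0238/(1+0.124)^4 = 76.4503

$76.45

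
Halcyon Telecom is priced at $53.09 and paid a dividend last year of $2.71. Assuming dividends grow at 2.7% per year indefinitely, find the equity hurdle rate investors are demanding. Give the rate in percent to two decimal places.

Rearranging the constant-growth DDM: r = D₁/P₀ + g.
D₁ = 2.71 × (1 + 0.027) = 2.7832.
r = 2.7832 / 53.09 + 0.027 = 0.05242 + 0.027 = 0.07942

7.94%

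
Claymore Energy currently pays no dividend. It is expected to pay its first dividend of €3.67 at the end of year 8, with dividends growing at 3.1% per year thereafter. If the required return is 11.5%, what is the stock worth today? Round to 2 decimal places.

€20.39

Deferred-dividend DDM. At t=7 the remaining stream is a growing perpetuity with first payment D_8 = 3.67.
V_7 = D_8/(r−g) = 3.67/(0.115−0.031) = 43.6905
P₀ = V_7/(1+r)^7 = 43.6905/(1+0.115)^7 = 20.3921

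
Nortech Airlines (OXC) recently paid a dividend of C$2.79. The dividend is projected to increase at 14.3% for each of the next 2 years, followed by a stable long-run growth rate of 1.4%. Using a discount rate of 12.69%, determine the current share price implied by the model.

Two-stage DDM. Project D₁…D_2 at 0.143, terminal growth 0.014, discount at r = 0.1269.
D_1 = 3.1890
D_2 = 3.6450
Terminal value at t=2: TV = D_3/(r−g) = 3.6960/(0.1269−0.014) = 32.7371
P₀ = 3.1890/(1+0.1269)^1 + 3.6450/(1+0.1269)^2 + 32.7371/(1+0.1269)^2 = 31.4794

C$31.48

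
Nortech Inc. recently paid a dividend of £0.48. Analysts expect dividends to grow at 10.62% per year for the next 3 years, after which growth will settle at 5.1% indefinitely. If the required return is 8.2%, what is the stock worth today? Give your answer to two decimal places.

£18.90

Two-stage DDM. Project D₁…D_3 at 0.1062, terminal growth 0.051, discount at r = 0.082.
D_1 = 0.5310
D_2 = 0.5874
D_3 = 0.6497
Terminal value at t=3: TV = D_4/(r−g) = 0.6829/(0.082−0.051) = 22.0284
P₀ = 0.5310/(1+0.082)^1 + 0.5874/(1+0.082)^2 + 0.6497/(1+0.082)^3 + 22.0284/(1+0.082)^3 = 18.8955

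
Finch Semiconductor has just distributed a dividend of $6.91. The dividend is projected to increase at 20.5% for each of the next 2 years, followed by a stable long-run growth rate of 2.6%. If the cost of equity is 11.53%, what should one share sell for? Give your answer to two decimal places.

$108.21

Two-stage DDM. Project D₁…D_2 at 0.205, terminal growth 0.026, discount at r = 0.1153.
D_1 = 8.3266
D_2 = 10.0335
Terminal value at t=2: TV = D_3/(r−g) = 10.2944/(0.1153−0.026) = 115.2784
P₀ = 8.3266/(1+0.1153)^1 + 10.0335/(1+0.1153)^2 + 115.2784/(1+0.1153)^2 = 108.2074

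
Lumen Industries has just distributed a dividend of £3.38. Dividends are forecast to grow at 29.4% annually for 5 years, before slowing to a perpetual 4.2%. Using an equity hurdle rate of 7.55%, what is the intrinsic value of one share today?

Two-stage DDM. Project D₁…D_5 at 0.294, terminal growth 0.042, discount at r = 0.0755.
D_1 = 4.3737
D_2 = 5.6596
D_3 = 7.3235
D_4 = 9.4766
D_5 = 12.2628
Terminal value at t=5: TV = D_6/(r−g) = 12.7778/(0.0755−0.042) = 381.4266
P₀ = 4.3737/(1+0.0755)^1 + 5.6596/(1+0.0755)^2 + 7.3235/(1+0.0755)^3 + 9.4766/(1+0.0755)^4 + 12.2628/(1+0.0755)^5 + 381.4266/(1+0.0755)^5 = 295.5203

£295.52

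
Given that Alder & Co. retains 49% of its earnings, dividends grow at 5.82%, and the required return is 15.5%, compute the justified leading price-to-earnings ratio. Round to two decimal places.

5.27

Payout ratio b = 1 − 0.49 = 0.51.
Justified leading P/E = b/(r−g) = 0.51/(0.155−0.0582) = 5.2686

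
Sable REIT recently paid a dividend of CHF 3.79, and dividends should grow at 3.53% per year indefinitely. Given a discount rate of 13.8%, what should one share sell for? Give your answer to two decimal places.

CHF 38.21

Gordon growth model: P₀ = D₁/(r − g). D₁ = 3.79 × (1 + 0.0353) = 3.9238.
P₀ = 3.9238 / (0.138 − 0.0353) = 3.9238 / 0.1027 = 38.2063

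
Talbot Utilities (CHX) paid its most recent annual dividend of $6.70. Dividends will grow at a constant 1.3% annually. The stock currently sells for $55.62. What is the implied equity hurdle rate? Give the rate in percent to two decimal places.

Rearranging the constant-growth DDM: r = D₁/P₀ + g.
D₁ = 6.70 × (1 + 0.013) = 6.7871.
r = 6.7871 / 55.62 + 0.013 = 0.12203 + 0.013 = 0.13503

13.50%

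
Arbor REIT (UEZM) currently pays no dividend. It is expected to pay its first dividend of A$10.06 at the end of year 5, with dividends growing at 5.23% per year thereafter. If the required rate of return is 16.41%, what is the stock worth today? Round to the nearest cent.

Deferred-dividend DDM. At t=4 the remaining stream is a growing perpetuity with first payment D_5 = 10.06.
V_4 = D_5/(r−g) = 10.06/(0.1641−0.0523) = 89.9821
P₀ = V_4/(1+r)^4 = 89.9821/(1+0.1641)^4 = 48.9999

A$49.00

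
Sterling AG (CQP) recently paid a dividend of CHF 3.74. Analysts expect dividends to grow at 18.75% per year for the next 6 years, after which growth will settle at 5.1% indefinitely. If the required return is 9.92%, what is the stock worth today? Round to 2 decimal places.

Two-stage DDM. Project D₁…D_6 at 0.1875, terminal growth 0.051, discount at r = 0.0992.
D_1 = 4.4413
D_2 = 5.2740
D_3 = 6.2629
D_4 = 7.4371
D_5 = 8.8316
D_6 = 10.4875
Terminal value at t=6: TV = D_7/(r−g) = 11.0224/(0.0992−0.051) = 228.6804
P₀ = 4.4413/(1+0.0992)^1 + 5.2740/(1+0.0992)^2 + 6.2629/(1+0.0992)^3 + 7.4371/(1+0.0992)^4 + 8.8316/(1+0.0992)^5 + 10.4875/(1+0.0992)^6 + 228.6804/(1+0.0992)^6 = 159.3140

CHF 159.31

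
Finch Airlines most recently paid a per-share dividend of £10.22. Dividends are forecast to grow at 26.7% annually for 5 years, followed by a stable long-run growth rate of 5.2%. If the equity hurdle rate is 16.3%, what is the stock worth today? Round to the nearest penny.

£215.19

Two-stage DDM. Project D₁…D_5 at 0.267, terminal growth 0.052, discount at r = 0.163.
D_1 = 12.9487
D_2 = 16.4061
D_3 = 20.7865
D_4 = 26.3365
D_5 = 33.3683
Terminal value at t=5: TV = D_6/(r−g) = 35.1034/(0.163−0.052) = 316.2472
P₀ = 12.9487/(1+0.163)^1 + 16.4061/(1+0.163)^2 + 20.7865/(1+0.163)^3 + 26.3365/(1+0.163)^4 + 33.3683/(1+0.163)^5 + 316.2472/(1+0.163)^5 = 215.1942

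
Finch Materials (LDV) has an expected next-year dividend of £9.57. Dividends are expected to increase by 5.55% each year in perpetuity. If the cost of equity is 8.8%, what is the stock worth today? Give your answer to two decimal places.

Gordon growth model: P₀ = D₁/(r − g), with D₁ = 9.57 given directly.
P₀ = 9.5700 / (0.088 − 0.0555) = 9.5700 / 0.0325 = 294.4615

£294.46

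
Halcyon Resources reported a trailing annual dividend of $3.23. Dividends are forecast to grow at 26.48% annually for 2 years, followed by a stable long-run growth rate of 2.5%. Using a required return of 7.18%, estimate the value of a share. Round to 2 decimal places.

$106.82

Two-stage DDM. Project D₁…D_2 at 0.2648, terminal growth 0.025, discount at r = 0.0718.
D_1 = 4.0853
D_2 = 5.1671
Terminal value at t=2: TV = D_3/(r−g) = 5.2963/(0.0718−0.025) = 113.1682
P₀ = 4.0853/(1+0.0718)^1 + 5.1671/(1+0.0718)^2 + 113.1682/(1+0.0718)^2 = 106.8233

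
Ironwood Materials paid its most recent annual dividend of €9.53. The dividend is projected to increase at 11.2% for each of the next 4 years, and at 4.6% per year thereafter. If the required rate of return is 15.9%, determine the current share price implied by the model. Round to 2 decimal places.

Two-stage DDM. Project D₁…D_4 at 0.112, terminal growth 0.046, discount at r = 0.159.
D_1 = 10.5974
D_2 = 11.7843
D_3 = 13.1041
D_4 = 14.5718
Terminal value at t=4: TV = D_5/(r−g) = 15.2421/(0.159−0.046) = 134.8855
P₀ = 10.5974/(1+0.159)^1 + 11.7843/(1+0.159)^2 + 13.1041/(1+0.159)^3 + 14.5718/(1+0.159)^4 + 134.8855/(1+0.159)^4 = 109.1624

€109.16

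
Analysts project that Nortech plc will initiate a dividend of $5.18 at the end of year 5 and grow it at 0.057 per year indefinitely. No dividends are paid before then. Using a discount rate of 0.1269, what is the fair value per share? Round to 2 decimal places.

$45.95

Deferred-dividend DDM. At t=4 the remaining stream is a growing perpetuity with first payment D_5 = 5.18.
V_4 = D_5/(r−g) = 5.18/(0.1269−0.057) = 74.1059
P₀ = V_4/(1+r)^4 = 74.1059/(1+0.1269)^4 = 45.9527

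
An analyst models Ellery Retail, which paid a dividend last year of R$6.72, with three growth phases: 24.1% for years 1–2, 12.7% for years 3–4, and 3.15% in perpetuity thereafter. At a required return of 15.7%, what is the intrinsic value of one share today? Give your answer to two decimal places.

Three-stage DDM. Project D₁…D_4; terminal Gordon value at t=4 with g = 0.0315; discount at r = 0.157.
D_1 = 8.3395
D_2 = 10.3493
D_3 = 11.6637
D_4 = 13.1450
TV_4 = 13.5591/(0.157−0.0315) = 108.0404
P₀ = Σ Dₜ/(1+r)ᵗ + TV_4/(1+r)^4 = 90.0963

R$90.10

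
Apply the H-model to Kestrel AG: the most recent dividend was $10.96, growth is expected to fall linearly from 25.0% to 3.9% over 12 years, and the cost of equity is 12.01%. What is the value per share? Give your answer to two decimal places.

$311.50

H-model: P₀ = D₀[(1+g_L) + H(g_S−g_L)]/(r−g_L), with H = 12/2 = 6.
P₀ = 10.96 × [(1+0.039) + 6×(0.25−0.039)] / (0.1201−0.039)
   = 10.96 × 2.3050 / 0.0811 = 311.5018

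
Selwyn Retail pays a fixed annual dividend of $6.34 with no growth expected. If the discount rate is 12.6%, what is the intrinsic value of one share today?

Zero-growth DDM (perpetuity): P₀ = D/r = 6.34 / 0.126 = 50.3175

$50.32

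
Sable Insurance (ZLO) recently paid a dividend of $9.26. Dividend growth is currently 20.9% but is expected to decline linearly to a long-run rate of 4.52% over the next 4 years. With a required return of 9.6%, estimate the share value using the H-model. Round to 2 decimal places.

$250.24

H-model: P₀ = D₀[(1+g_L) + H(g_S−g_L)]/(r−g_L), with H = 4/2 = 2.
P₀ = 9.26 × [(1+0.0452) + 2×(0.209−0.0452)] / (0.096−0.0452)
   = 9.26 × 1.3728 / 0.0508 = 250.2387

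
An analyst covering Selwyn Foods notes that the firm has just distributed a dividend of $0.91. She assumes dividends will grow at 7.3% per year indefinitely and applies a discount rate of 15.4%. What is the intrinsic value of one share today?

Gordon growth model: P₀ = D₁/(r − g). D₁ = 0.91 × (1 + 0.073) = 0.9764.
P₀ = 0.9764 / (0.154 − 0.073) = 0.9764 / 0.081 = 12.0547

$12.05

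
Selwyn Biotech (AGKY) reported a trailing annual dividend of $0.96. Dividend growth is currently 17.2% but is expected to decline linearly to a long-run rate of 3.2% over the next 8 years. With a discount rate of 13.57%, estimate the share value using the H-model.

$14.74

H-model: P₀ = D₀[(1+g_L) + H(g_S−g_L)]/(r−g_L), with H = 8/2 = 4.
P₀ = 0.96 × [(1+0.032) + 4×(0.172−0.032)] / (0.1357−0.032)
   = 0.96 × 1.5920 / 0.1037 = 14.7379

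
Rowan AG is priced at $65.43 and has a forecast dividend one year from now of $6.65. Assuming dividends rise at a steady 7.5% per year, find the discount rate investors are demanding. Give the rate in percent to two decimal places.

17.66%

Rearranging the constant-growth DDM: r = D₁/P₀ + g.
r = 6.6500 / 65.43 + 0.075 = 0.10164 + 0.075 = 0.17664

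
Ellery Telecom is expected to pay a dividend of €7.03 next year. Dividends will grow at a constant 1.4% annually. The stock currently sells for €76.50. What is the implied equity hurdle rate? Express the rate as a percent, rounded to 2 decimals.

Rearranging the constant-growth DDM: r = D₁/P₀ + g.
r = 7.0300 / 76.50 + 0.014 = 0.09190 + 0.014 = 0.10590

10.59%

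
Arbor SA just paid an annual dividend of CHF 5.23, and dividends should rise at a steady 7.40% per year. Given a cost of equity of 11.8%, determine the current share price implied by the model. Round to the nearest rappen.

Gordon growth model: P₀ = D₁/(r − g). D₁ = 5.23 × (1 + 0.074) = 5.6170.
P₀ = 5.6170 / (0.118 − 0.074) = 5.6170 / 0.044 = 127.6595

CHF 127.66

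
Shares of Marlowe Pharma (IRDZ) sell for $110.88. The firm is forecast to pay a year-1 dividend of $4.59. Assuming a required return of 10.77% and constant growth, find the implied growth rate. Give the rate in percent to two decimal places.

6.63%

From P₀ = D₁/(r − g), the implied growth is g = r − D₁/P₀.
g = 0.1077 − 4.59/110.88 = 0.1077 − 0.04140 = 0.06630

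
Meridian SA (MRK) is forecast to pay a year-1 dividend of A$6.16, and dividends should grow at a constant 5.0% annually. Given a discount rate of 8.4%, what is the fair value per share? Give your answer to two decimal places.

A$181.18

Gordon growth model: P₀ = D₁/(r − g), with D₁ = 6.16 given directly.
P₀ = 6.1600 / (0.084 − 0.05) = 6.1600 / 0.034 = 181.1765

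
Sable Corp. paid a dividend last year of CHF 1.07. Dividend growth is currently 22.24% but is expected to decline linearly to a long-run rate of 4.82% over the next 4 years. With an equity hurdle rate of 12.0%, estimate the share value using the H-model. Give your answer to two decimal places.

H-model: P₀ = D₀[(1+g_L) + H(g_S−g_L)]/(r−g_L), with H = 4/2 = 2.
P₀ = 1.07 × [(1+0.0482) + 2×(0.2224−0.0482)] / (0.12−0.0482)
   = 1.07 × 1.3966 / 0.0718 = 20.8128

CHF 20.81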